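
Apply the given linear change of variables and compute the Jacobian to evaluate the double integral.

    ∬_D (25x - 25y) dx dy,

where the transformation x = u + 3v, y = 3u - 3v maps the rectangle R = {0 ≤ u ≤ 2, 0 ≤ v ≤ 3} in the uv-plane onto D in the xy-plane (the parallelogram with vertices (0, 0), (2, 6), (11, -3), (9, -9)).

Compute the Jacobian determinant of (x, y) with respect to (u, v):

    ∂(x,y)/∂(u,v) = | 1  3 | = (1)(-3) - (3)(3) = -12.
                   | 3  -3 |

Its absolute value is |J| = 12 (the area scaling factor).

Substituting x = u + 3v, y = 3u - 3v into the integrand,

    25x - 25y → -50u + 150v,

so the integral becomes

    ∬_R (-50u + 150v) · |J| du dv = ∫_0^2 ∫_0^3 (-600u + 1800v) dv du.

Inner (v): 8100 - 1800u.
Outer (u): 12600.

Therefore ∬_D (25x - 25y) dx dy = 12600.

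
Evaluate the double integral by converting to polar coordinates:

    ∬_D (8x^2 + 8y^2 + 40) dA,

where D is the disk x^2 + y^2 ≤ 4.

The region D is 0 ≤ r ≤ 2, 0 ≤ θ ≤ 2π in polar coordinates, where x = r cos(θ), y = r sin(θ), and dA = r dr dθ.

Under the substitution, the integrand becomes 8r^2 + 40, so

    ∬_D (8x^2 + 8y^2 + 40) dA = ∫_{0}^{2π} ∫_{0}^{2} (8r^2 + 40) · r dr dθ.

Inner integral (in r): ∫_{0}^{2} (8r^2 + 40) · r dr = 112.

Outer integral (in θ): ∫_{0}^{2π} (112) dθ = 224π.

Therefore ∬_D (8x^2 + 8y^2 + 40) dA = 224π.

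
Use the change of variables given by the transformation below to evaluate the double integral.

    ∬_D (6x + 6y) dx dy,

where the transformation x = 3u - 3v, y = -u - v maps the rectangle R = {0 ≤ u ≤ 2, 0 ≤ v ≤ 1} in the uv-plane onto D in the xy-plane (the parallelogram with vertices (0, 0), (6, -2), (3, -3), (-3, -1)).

Compute the Jacobian determinant of (x, y) with respect to (u, v):

    ∂(x,y)/∂(u,v) = | 3  -3 | = (3)(-1) - (-3)(-1) = -6.
                   | -1  -1 |

Its absolute value is |J| = 6 (the area scaling factor).

Substituting x = 3u - 3v, y = -u - v into the integrand,

    6x + 6y → 12u - 24v,

so the integral becomes

    ∬_R (12u - 24v) · |J| du dv = ∫_0^2 ∫_0^1 (72u - 144v) dv du.

Inner (v): 72u - 72.
Outer (u): 0.

Therefore ∬_D (6x + 6y) dx dy = 0.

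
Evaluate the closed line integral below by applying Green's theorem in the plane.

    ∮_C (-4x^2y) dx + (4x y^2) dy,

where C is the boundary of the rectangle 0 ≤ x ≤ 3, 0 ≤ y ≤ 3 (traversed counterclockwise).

Green's theorem converts the closed line integral into a double integral over the enclosed region D:

    ∮_C P dx + Q dy = ∬_D (∂Q/∂x - ∂P/∂y) dA.

Here P = -4x^2y, Q = 4x y^2, so

    ∂Q/∂x = 4y^2,    ∂P/∂y = -4x^2,
    ∂Q/∂x - ∂P/∂y = 4x^2 + 4y^2.

D is the region 0 ≤ x ≤ 3, 0 ≤ y ≤ 3. Evaluating the double integral:

    ∬_D (4x^2 + 4y^2) dA = ∫_0^{3} ∫_0^{3} (4x^2 + 4y^2) dy dx.

Inner (y from 0 to 3): 12x^2 + 36.
Outer (x from 0 to 3): 216.

Therefore ∮_C P dx + Q dy = 216.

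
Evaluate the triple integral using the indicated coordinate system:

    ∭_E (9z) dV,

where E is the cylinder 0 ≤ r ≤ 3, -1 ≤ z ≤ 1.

In cylindrical coordinates, x = r cos(θ), y = r sin(θ), z = z, and dV = r dr dθ dz.

The integrand becomes 9z, so

    ∭_E (9z) dV = ∫_{0}^{2π} ∫_{0}^{3} ∫_{-1}^{1} (9z) · r dz dr dθ.

Inner (z): 0.
Middle (r from 0 to 3): 0.
Outer (θ): 0.

Therefore the triple integral equals 0.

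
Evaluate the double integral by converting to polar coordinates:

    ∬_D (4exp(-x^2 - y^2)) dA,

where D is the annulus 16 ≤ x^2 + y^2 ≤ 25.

The region D is 4 ≤ r ≤ 5, 0 ≤ θ ≤ 2π in polar coordinates, where x = r cos(θ), y = r sin(θ), and dA = r dr dθ.

Under the substitution, the integrand becomes 4exp(-r^2), so

    ∬_D (4exp(-x^2 - y^2)) dA = ∫_{0}^{2π} ∫_{4}^{5} (4exp(-r^2)) · r dr dθ.

Inner integral (in r): ∫_{4}^{5} (4exp(-r^2)) · r dr = -(2 - 2exp(9))exp(-25).

Outer integral (in θ): ∫_{0}^{2π} (-(2 - 2exp(9))exp(-25)) dθ = -4π (1 - exp(9))exp(-25).

Therefore ∬_D (4exp(-x^2 - y^2)) dA = -4π (1 - exp(9))exp(-25).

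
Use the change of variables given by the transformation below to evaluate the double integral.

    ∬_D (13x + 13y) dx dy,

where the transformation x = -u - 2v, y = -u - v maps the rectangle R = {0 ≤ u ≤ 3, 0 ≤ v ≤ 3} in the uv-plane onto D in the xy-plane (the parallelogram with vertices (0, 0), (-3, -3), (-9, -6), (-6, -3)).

Compute the Jacobian determinant of (x, y) with respect to (u, v):

    ∂(x,y)/∂(u,v) = | -1  -2 | = (-1)(-1) - (-2)(-1) = -1.
                   | -1  -1 |

Its absolute value is |J| = 1 (the area scaling factor).

Substituting x = -u - 2v, y = -u - v into the integrand,

    13x + 13y → -26u - 39v,

so the integral becomes

    ∬_R (-26u - 39v) · |J| du dv = ∫_0^3 ∫_0^3 (-26u - 39v) dv du.

Inner (v): -78u - 351/2.
Outer (u): -1755/2.

Therefore ∬_D (13x + 13y) dx dy = -1755/2.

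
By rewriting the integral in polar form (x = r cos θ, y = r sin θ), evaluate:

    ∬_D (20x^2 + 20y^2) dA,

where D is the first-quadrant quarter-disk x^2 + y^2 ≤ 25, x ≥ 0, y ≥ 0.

The region D is 0 ≤ r ≤ 5, 0 ≤ θ ≤ π/2 in polar coordinates, where x = r cos(θ), y = r sin(θ), and dA = r dr dθ.

Under the substitution, the integrand becomes 20r^2, so

    ∬_D (20x^2 + 20y^2) dA = ∫_{0}^{π/2} ∫_{0}^{5} (20r^2) · r dr dθ.

Inner integral (in r): ∫_{0}^{5} (20r^2) · r dr = 3125.

Outer integral (in θ): ∫_{0}^{π/2} (3125) dθ = 3125π/2.

Therefore ∬_D (20x^2 + 20y^2) dA = 3125π/2.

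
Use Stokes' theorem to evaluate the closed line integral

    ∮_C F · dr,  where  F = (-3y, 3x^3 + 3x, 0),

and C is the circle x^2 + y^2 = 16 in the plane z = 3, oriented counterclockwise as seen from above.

Let S be the flat disk x^2 + y^2 ≤ 16 in the plane z = 3, with upward unit normal n̂ = ẑ. By Stokes' theorem,

    ∮_C F · dr = ∬_S (∇ × F) · n̂ dS = ∬_D (curl F)_z dA,

where D is the disk x^2 + y^2 ≤ 16.

Compute the curl of F = (-3y, 3x^3 + 3x, 0):
    (∇ × F)_x = ∂F_z/∂y - ∂F_y/∂z = 0,
    (∇ × F)_y = ∂F_x/∂z - ∂F_z/∂x = 0,
    (∇ × F)_z = ∂F_y/∂x - ∂F_x/∂y = 9x^2 + 6.

On z = 3, (curl F)_z = 9x^2 + 6.

Convert to polar (x = r cos θ, y = r sin θ, dA = r dr dθ); the integrand becomes 9r^2cos(θ)^2 + 6, so

    ∬_D (curl F)_z dA = ∫_0^{2π} ∫_0^{4} (9r^2cos(θ)^2 + 6) · r dr dθ.

Inner (r from 0 to 4): 576cos(θ)^2 + 48.
Outer (θ from 0 to 2π): 672π.

Therefore ∮_C F · dr = 672π.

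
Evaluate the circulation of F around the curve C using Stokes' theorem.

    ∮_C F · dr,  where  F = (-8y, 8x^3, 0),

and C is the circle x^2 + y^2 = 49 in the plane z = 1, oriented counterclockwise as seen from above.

Let S be the flat disk x^2 + y^2 ≤ 49 in the plane z = 1, with upward unit normal n̂ = ẑ. By Stokes' theorem,

    ∮_C F · dr = ∬_S (∇ × F) · n̂ dS = ∬_D (curl F)_z dA,

where D is the disk x^2 + y^2 ≤ 49.

Compute the curl of F = (-8y, 8x^3, 0):
    (∇ × F)_x = ∂F_z/∂y - ∂F_y/∂z = 0,
    (∇ × F)_y = ∂F_x/∂z - ∂F_z/∂x = 0,
    (∇ × F)_z = ∂F_y/∂x - ∂F_x/∂y = 24x^2 + 8.

On z = 1, (curl F)_z = 24x^2 + 8.

Convert to polar (x = r cos θ, y = r sin θ, dA = r dr dθ); the integrand becomes 24r^2cos(θ)^2 + 8, so

    ∬_D (curl F)_z dA = ∫_0^{2π} ∫_0^{7} (24r^2cos(θ)^2 + 8) · r dr dθ.

Inner (r from 0 to 7): 14406cos(θ)^2 + 196.
Outer (θ from 0 to 2π): 14798π.

Therefore ∮_C F · dr = 14798π.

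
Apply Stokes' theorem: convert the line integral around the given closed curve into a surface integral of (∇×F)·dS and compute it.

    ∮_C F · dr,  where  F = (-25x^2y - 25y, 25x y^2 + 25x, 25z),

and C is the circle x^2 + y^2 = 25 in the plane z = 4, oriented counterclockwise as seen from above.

Let S be the flat disk x^2 + y^2 ≤ 25 in the plane z = 4, with upward unit normal n̂ = ẑ. By Stokes' theorem,

    ∮_C F · dr = ∬_S (∇ × F) · n̂ dS = ∬_D (curl F)_z dA,

where D is the disk x^2 + y^2 ≤ 25.

Compute the curl of F = (-25x^2y - 25y, 25x y^2 + 25x, 25z):
    (∇ × F)_x = ∂F_z/∂y - ∂F_y/∂z = 0,
    (∇ × F)_y = ∂F_x/∂z - ∂F_z/∂x = 0,
    (∇ × F)_z = ∂F_y/∂x - ∂F_x/∂y = 25x^2 + 25y^2 + 50.

On z = 4, (curl F)_z = 25x^2 + 25y^2 + 50.

Convert to polar (x = r cos θ, y = r sin θ, dA = r dr dθ); the integrand becomes 25r^2 + 50, so

    ∬_D (curl F)_z dA = ∫_0^{2π} ∫_0^{5} (25r^2 + 50) · r dr dθ.

Inner (r from 0 to 5): 18125/4.
Outer (θ from 0 to 2π): 18125π/2.

Therefore ∮_C F · dr = 18125π/2.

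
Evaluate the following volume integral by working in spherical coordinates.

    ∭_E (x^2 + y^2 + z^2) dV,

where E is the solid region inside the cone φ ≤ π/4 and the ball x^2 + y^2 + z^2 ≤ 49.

In spherical coordinates, x = ρ sin(φ) cos(θ), y = ρ sin(φ) sin(θ), z = ρ cos(φ), and dV = ρ^2 sin(φ) dρ dφ dθ.

The integrand becomes ρ^2, so

    ∭_E (x^2 + y^2 + z^2) dV = ∫_{0}^{2π} ∫_{0}^{π/4} ∫_{0}^{7} (ρ^2) · ρ^2 sin(φ) dρ dφ dθ.

Inner (ρ): 16807sin(φ)/5.
Middle (φ): 16807/5 - 16807sqrt(2)/10.
Outer (θ): 16807π (2 - sqrt(2))/5.

Therefore the triple integral equals 16807π (2 - sqrt(2))/5.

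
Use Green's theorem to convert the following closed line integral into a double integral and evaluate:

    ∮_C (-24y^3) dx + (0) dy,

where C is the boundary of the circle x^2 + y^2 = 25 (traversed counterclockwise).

Green's theorem converts the closed line integral into a double integral over the enclosed region D:

    ∮_C P dx + Q dy = ∬_D (∂Q/∂x - ∂P/∂y) dA.

Here P = -24y^3, Q = 0, so

    ∂Q/∂x = 0,    ∂P/∂y = -72y^2,
    ∂Q/∂x - ∂P/∂y = 72y^2.

D is the region x^2 + y^2 ≤ 25. Evaluating the double integral:

In polar coordinates (x = r cos θ, y = r sin θ, dA = r dr dθ) the integrand becomes 72r^2sin(θ)^2, so

    ∬_D (72y^2) dA = ∫_0^{2π} ∫_0^{5} (72r^2sin(θ)^2) · r dr dθ.

Inner (r from 0 to 5): 11250sin(θ)^2.
Outer (θ from 0 to 2π): 11250π.

Therefore ∮_C P dx + Q dy = 11250π.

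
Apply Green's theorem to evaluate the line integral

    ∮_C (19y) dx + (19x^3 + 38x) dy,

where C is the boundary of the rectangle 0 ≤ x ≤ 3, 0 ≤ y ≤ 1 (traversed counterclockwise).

Green's theorem converts the closed line integral into a double integral over the enclosed region D:

    ∮_C P dx + Q dy = ∬_D (∂Q/∂x - ∂P/∂y) dA.

Here P = 19y, Q = 19x^3 + 38x, so

    ∂Q/∂x = 57x^2 + 38,    ∂P/∂y = 19,
    ∂Q/∂x - ∂P/∂y = 57x^2 + 19.

D is the region 0 ≤ x ≤ 3, 0 ≤ y ≤ 1. Evaluating the double integral:

    ∬_D (57x^2 + 19) dA = ∫_0^{3} ∫_0^{1} (57x^2 + 19) dy dx.

Inner (y from 0 to 1): 57x^2 + 19.
Outer (x from 0 to 3): 570.

Therefore ∮_C P dx + Q dy = 570.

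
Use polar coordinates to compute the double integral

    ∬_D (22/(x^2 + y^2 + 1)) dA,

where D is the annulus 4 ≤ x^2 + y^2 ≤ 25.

The region D is 2 ≤ r ≤ 5, 0 ≤ θ ≤ 2π in polar coordinates, where x = r cos(θ), y = r sin(θ), and dA = r dr dθ.

Under the substitution, the integrand becomes 22/(r^2 + 1), so

    ∬_D (22/(x^2 + y^2 + 1)) dA = ∫_{0}^{2π} ∫_{2}^{5} (22/(r^2 + 1)) · r dr dθ.

Inner integral (in r): ∫_{2}^{5} (22/(r^2 + 1)) · r dr = log(3670344486987776/48828125).

Outer integral (in θ): ∫_{0}^{2π} (log(3670344486987776/48828125)) dθ = log((3670344486987776/48828125)^(2π)).

Therefore ∬_D (22/(x^2 + y^2 + 1)) dA = log((3670344486987776/48828125)^(2π)).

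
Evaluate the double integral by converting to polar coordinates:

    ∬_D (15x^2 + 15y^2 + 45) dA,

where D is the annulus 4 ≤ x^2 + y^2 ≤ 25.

The region D is 2 ≤ r ≤ 5, 0 ≤ θ ≤ 2π in polar coordinates, where x = r cos(θ), y = r sin(θ), and dA = r dr dθ.

Under the substitution, the integrand becomes 15r^2 + 45, so

    ∬_D (15x^2 + 15y^2 + 45) dA = ∫_{0}^{2π} ∫_{2}^{5} (15r^2 + 45) · r dr dθ.

Inner integral (in r): ∫_{2}^{5} (15r^2 + 45) · r dr = 11025/4.

Outer integral (in θ): ∫_{0}^{2π} (11025/4) dθ = 11025π/2.

Therefore ∬_D (15x^2 + 15y^2 + 45) dA = 11025π/2.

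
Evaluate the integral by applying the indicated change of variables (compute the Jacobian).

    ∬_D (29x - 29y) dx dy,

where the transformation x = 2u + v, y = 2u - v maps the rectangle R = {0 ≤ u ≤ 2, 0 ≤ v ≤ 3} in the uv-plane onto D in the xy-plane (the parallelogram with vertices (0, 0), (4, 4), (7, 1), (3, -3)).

Compute the Jacobian determinant of (x, y) with respect to (u, v):

    ∂(x,y)/∂(u,v) = | 2  1 | = (2)(-1) - (1)(2) = -4.
                   | 2  -1 |

Its absolute value is |J| = 4 (the area scaling factor).

Substituting x = 2u + v, y = 2u - v into the integrand,

    29x - 29y → 58v,

so the integral becomes

    ∬_R (58v) · |J| du dv = ∫_0^2 ∫_0^3 (232v) dv du.

Inner (v): 1044.
Outer (u): 2088.

Therefore ∬_D (29x - 29y) dx dy = 2088.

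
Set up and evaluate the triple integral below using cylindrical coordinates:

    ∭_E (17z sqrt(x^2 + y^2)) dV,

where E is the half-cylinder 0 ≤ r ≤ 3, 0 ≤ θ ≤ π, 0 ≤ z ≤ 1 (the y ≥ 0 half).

In cylindrical coordinates, x = r cos(θ), y = r sin(θ), z = z, and dV = r dr dθ dz.

The integrand becomes 17r z, so

    ∭_E (17z sqrt(x^2 + y^2)) dV = ∫_{0}^{π} ∫_{0}^{3} ∫_{0}^{1} (17r z) · r dz dr dθ.

Inner (z): 17r^2/2.
Middle (r from 0 to 3): 153/2.
Outer (θ): 153π/2.

Therefore the triple integral equals 153π/2.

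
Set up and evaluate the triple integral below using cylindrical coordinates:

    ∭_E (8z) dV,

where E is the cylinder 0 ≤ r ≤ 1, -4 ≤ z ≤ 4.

In cylindrical coordinates, x = r cos(θ), y = r sin(θ), z = z, and dV = r dr dθ dz.

The integrand becomes 8z, so

    ∭_E (8z) dV = ∫_{0}^{2π} ∫_{0}^{1} ∫_{-4}^{4} (8z) · r dz dr dθ.

Inner (z): 0.
Middle (r from 0 to 1): 0.
Outer (θ): 0.

Therefore the triple integral equals 0.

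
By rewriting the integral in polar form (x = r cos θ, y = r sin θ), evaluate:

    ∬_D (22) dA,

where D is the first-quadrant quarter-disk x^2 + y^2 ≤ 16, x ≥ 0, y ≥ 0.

The region D is 0 ≤ r ≤ 4, 0 ≤ θ ≤ π/2 in polar coordinates, where x = r cos(θ), y = r sin(θ), and dA = r dr dθ.

Under the substitution, the integrand becomes 22, so

    ∬_D (22) dA = ∫_{0}^{π/2} ∫_{0}^{4} (22) · r dr dθ.

Inner integral (in r): ∫_{0}^{4} (22) · r dr = 176.

Outer integral (in θ): ∫_{0}^{π/2} (176) dθ = 88π.

Therefore ∬_D (22) dA = 88π.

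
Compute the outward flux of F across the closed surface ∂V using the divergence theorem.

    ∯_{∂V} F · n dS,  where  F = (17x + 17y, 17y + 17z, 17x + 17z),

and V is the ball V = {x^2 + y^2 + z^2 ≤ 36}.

By the divergence theorem,

    ∯_{∂V} F · n dS = ∭_V (∇ · F) dV.

Compute the divergence:
    ∇ · F = ∂F_x/∂x + ∂F_y/∂y + ∂F_z/∂z = 17 + 17 + 17 = 51.

In spherical coordinates, x = ρ sin(φ) cos(θ), y = ρ sin(φ) sin(θ), z = ρ cos(φ), dV = ρ^2 sin(φ) dρ dφ dθ, with 0 ≤ ρ ≤ 6, 0 ≤ φ ≤ π, 0 ≤ θ ≤ 2π.

The integrand, after substitution and multiplying by the volume element, becomes (51) · ρ^2 sin(φ), so

    ∭_V (∇·F) dV = ∫_0^{2π} ∫_0^{π} ∫_0^{6} (51) · ρ^2 sin(φ) dρ dφ dθ.

Inner (ρ from 0 to 6): 3672sin(φ).
Middle (φ from 0 to π): 7344.
Outer (θ from 0 to 2π): 14688π.

Therefore ∯_{∂V} F · n dS = 14688π.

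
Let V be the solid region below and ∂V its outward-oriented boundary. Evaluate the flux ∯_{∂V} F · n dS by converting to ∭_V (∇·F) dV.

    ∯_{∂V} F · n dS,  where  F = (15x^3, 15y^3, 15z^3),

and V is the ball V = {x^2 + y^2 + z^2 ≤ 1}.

By the divergence theorem,

    ∯_{∂V} F · n dS = ∭_V (∇ · F) dV.

Compute the divergence:
    ∇ · F = ∂F_x/∂x + ∂F_y/∂y + ∂F_z/∂z = 45x^2 + 45y^2 + 45z^2.

In spherical coordinates, x = ρ sin(φ) cos(θ), y = ρ sin(φ) sin(θ), z = ρ cos(φ), dV = ρ^2 sin(φ) dρ dφ dθ, with 0 ≤ ρ ≤ 1, 0 ≤ φ ≤ π, 0 ≤ θ ≤ 2π.

The integrand, after substitution and multiplying by the volume element, becomes (45ρ^2) · ρ^2 sin(φ), so

    ∭_V (∇·F) dV = ∫_0^{2π} ∫_0^{π} ∫_0^{1} (45ρ^2) · ρ^2 sin(φ) dρ dφ dθ.

Inner (ρ from 0 to 1): 9sin(φ).
Middle (φ from 0 to π): 18.
Outer (θ from 0 to 2π): 36π.

Therefore ∯_{∂V} F · n dS = 36π.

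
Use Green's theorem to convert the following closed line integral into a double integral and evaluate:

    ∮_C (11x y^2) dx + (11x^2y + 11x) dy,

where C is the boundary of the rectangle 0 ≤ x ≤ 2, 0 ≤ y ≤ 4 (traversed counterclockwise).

Green's theorem converts the closed line integral into a double integral over the enclosed region D:

    ∮_C P dx + Q dy = ∬_D (∂Q/∂x - ∂P/∂y) dA.

Here P = 11x y^2, Q = 11x^2y + 11x, so

    ∂Q/∂x = 22x y + 11,    ∂P/∂y = 22x y,
    ∂Q/∂x - ∂P/∂y = 11.

D is the region 0 ≤ x ≤ 2, 0 ≤ y ≤ 4. Evaluating the double integral:

    ∬_D (11) dA = ∫_0^{2} ∫_0^{4} (11) dy dx.

Inner (y from 0 to 4): 44.
Outer (x from 0 to 2): 88.

Therefore ∮_C P dx + Q dy = 88.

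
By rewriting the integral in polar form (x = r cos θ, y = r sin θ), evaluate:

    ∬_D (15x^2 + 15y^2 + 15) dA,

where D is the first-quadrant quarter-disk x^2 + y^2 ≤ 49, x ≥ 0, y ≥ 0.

The region D is 0 ≤ r ≤ 7, 0 ≤ θ ≤ π/2 in polar coordinates, where x = r cos(θ), y = r sin(θ), and dA = r dr dθ.

Under the substitution, the integrand becomes 15r^2 + 15, so

    ∬_D (15x^2 + 15y^2 + 15) dA = ∫_{0}^{π/2} ∫_{0}^{7} (15r^2 + 15) · r dr dθ.

Inner integral (in r): ∫_{0}^{7} (15r^2 + 15) · r dr = 37485/4.

Outer integral (in θ): ∫_{0}^{π/2} (37485/4) dθ = 37485π/8.

Therefore ∬_D (15x^2 + 15y^2 + 15) dA = 37485π/8.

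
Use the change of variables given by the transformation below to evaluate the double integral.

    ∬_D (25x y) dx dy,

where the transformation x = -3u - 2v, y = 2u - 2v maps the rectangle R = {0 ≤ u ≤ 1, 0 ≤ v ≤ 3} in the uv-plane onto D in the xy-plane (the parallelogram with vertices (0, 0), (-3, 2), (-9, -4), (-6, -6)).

Compute the Jacobian determinant of (x, y) with respect to (u, v):

    ∂(x,y)/∂(u,v) = | -3  -2 | = (-3)(-2) - (-2)(2) = 10.
                   | 2  -2 |

Its absolute value is |J| = 10 (the area scaling factor).

Substituting x = -3u - 2v, y = 2u - 2v into the integrand,

    25x y → -150u^2 + 50u v + 100v^2,

so the integral becomes

    ∬_R (-150u^2 + 50u v + 100v^2) · |J| du dv = ∫_0^1 ∫_0^3 (-1500u^2 + 500u v + 1000v^2) dv du.

Inner (v): -4500u^2 + 2250u + 9000.
Outer (u): 8625.

Therefore ∬_D (25x y) dx dy = 8625.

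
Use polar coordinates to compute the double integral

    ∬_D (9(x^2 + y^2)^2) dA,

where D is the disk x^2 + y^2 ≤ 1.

The region D is 0 ≤ r ≤ 1, 0 ≤ θ ≤ 2π in polar coordinates, where x = r cos(θ), y = r sin(θ), and dA = r dr dθ.

Under the substitution, the integrand becomes 9r^4, so

    ∬_D (9(x^2 + y^2)^2) dA = ∫_{0}^{2π} ∫_{0}^{1} (9r^4) · r dr dθ.

Inner integral (in r): ∫_{0}^{1} (9r^4) · r dr = 3/2.

Outer integral (in θ): ∫_{0}^{2π} (3/2) dθ = 3π.

Therefore ∬_D (9(x^2 + y^2)^2) dA = 3π.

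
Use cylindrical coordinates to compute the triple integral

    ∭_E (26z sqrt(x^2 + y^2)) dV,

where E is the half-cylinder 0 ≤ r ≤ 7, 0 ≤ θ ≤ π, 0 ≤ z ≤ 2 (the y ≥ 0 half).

In cylindrical coordinates, x = r cos(θ), y = r sin(θ), z = z, and dV = r dr dθ dz.

The integrand becomes 26r z, so

    ∭_E (26z sqrt(x^2 + y^2)) dV = ∫_{0}^{π} ∫_{0}^{7} ∫_{0}^{2} (26r z) · r dz dr dθ.

Inner (z): 52r^2.
Middle (r from 0 to 7): 17836/3.
Outer (θ): 17836π/3.

Therefore the triple integral equals 17836π/3.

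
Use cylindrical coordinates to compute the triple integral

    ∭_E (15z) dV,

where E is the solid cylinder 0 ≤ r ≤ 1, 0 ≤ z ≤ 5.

In cylindrical coordinates, x = r cos(θ), y = r sin(θ), z = z, and dV = r dr dθ dz.

The integrand becomes 15z, so

    ∭_E (15z) dV = ∫_{0}^{2π} ∫_{0}^{1} ∫_{0}^{5} (15z) · r dz dr dθ.

Inner (z): 375r/2.
Middle (r from 0 to 1): 375/4.
Outer (θ): 375π/2.

Therefore the triple integral equals 375π/2.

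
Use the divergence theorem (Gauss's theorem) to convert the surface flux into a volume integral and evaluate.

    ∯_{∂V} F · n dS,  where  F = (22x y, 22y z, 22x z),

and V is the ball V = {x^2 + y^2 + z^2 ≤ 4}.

By the divergence theorem,

    ∯_{∂V} F · n dS = ∭_V (∇ · F) dV.

Compute the divergence:
    ∇ · F = ∂F_x/∂x + ∂F_y/∂y + ∂F_z/∂z = 22y + 22z + 22x = 22x + 22y + 22z.

In spherical coordinates, x = ρ sin(φ) cos(θ), y = ρ sin(φ) sin(θ), z = ρ cos(φ), dV = ρ^2 sin(φ) dρ dφ dθ, with 0 ≤ ρ ≤ 2, 0 ≤ φ ≤ π, 0 ≤ θ ≤ 2π.

The integrand, after substitution and multiplying by the volume element, becomes (22ρ (sqrt(2)sin(φ)sin(θ + π/4) + cos(φ))) · ρ^2 sin(φ), so

    ∭_V (∇·F) dV = ∫_0^{2π} ∫_0^{π} ∫_0^{2} (22ρ (sqrt(2)sin(φ)sin(θ + π/4) + cos(φ))) · ρ^2 sin(φ) dρ dφ dθ.

Inner (ρ from 0 to 2): 88(sqrt(2)sin(φ)sin(θ + π/4) + cos(φ))sin(φ).
Middle (φ from 0 to π): 44sqrt(2)π sin(θ + π/4).
Outer (θ from 0 to 2π): 0.

Therefore ∯_{∂V} F · n dS = 0.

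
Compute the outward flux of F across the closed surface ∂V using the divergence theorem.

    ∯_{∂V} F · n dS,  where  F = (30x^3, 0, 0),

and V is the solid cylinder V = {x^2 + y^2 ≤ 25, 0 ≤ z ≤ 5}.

By the divergence theorem,

    ∯_{∂V} F · n dS = ∭_V (∇ · F) dV.

Compute the divergence:
    ∇ · F = ∂F_x/∂x + ∂F_y/∂y + ∂F_z/∂z = 90x^2 + 0 + 0 = 90x^2.

In cylindrical coordinates, x = r cos(θ), y = r sin(θ), z = z, dV = r dr dθ dz, with 0 ≤ r ≤ 5, 0 ≤ θ ≤ 2π, 0 ≤ z ≤ 5.

The integrand, after substitution and multiplying by the volume element, becomes (90r^2cos(θ)^2) · r, so

    ∭_V (∇·F) dV = ∫_0^{2π} ∫_0^{5} ∫_0^{5} (90r^2cos(θ)^2) · r dz dr dθ.

Inner (z from 0 to 5): 450r^3cos(θ)^2.
Middle (r from 0 to 5): 140625cos(θ)^2/2.
Outer (θ from 0 to 2π): 140625π/2.

Therefore ∯_{∂V} F · n dS = 140625π/2.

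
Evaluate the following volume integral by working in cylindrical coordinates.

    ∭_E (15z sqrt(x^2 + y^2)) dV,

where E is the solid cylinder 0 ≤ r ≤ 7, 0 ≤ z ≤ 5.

In cylindrical coordinates, x = r cos(θ), y = r sin(θ), z = z, and dV = r dr dθ dz.

The integrand becomes 15r z, so

    ∭_E (15z sqrt(x^2 + y^2)) dV = ∫_{0}^{2π} ∫_{0}^{7} ∫_{0}^{5} (15r z) · r dz dr dθ.

Inner (z): 375r^2/2.
Middle (r from 0 to 7): 42875/2.
Outer (θ): 42875π.

Therefore the triple integral equals 42875π.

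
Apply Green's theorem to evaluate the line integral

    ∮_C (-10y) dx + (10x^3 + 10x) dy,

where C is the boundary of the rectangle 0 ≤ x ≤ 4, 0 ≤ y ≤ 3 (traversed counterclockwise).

Green's theorem converts the closed line integral into a double integral over the enclosed region D:

    ∮_C P dx + Q dy = ∬_D (∂Q/∂x - ∂P/∂y) dA.

Here P = -10y, Q = 10x^3 + 10x, so

    ∂Q/∂x = 30x^2 + 10,    ∂P/∂y = -10,
    ∂Q/∂x - ∂P/∂y = 30x^2 + 20.

D is the region 0 ≤ x ≤ 4, 0 ≤ y ≤ 3. Evaluating the double integral:

    ∬_D (30x^2 + 20) dA = ∫_0^{4} ∫_0^{3} (30x^2 + 20) dy dx.

Inner (y from 0 to 3): 90x^2 + 60.
Outer (x from 0 to 4): 2160.

Therefore ∮_C P dx + Q dy = 2160.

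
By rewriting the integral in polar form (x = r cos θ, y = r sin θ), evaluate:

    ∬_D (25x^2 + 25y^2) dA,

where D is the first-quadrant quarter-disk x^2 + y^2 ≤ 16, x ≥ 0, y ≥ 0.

The region D is 0 ≤ r ≤ 4, 0 ≤ θ ≤ π/2 in polar coordinates, where x = r cos(θ), y = r sin(θ), and dA = r dr dθ.

Under the substitution, the integrand becomes 25r^2, so

    ∬_D (25x^2 + 25y^2) dA = ∫_{0}^{π/2} ∫_{0}^{4} (25r^2) · r dr dθ.

Inner integral (in r): ∫_{0}^{4} (25r^2) · r dr = 1600.

Outer integral (in θ): ∫_{0}^{π/2} (1600) dθ = 800π.

Therefore ∬_D (25x^2 + 25y^2) dA = 800π.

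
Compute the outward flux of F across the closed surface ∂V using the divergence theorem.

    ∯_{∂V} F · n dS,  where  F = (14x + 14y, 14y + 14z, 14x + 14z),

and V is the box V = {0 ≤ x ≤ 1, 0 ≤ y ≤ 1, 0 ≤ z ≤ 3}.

By the divergence theorem,

    ∯_{∂V} F · n dS = ∭_V (∇ · F) dV.

Compute the divergence:
    ∇ · F = ∂F_x/∂x + ∂F_y/∂y + ∂F_z/∂z = 14 + 14 + 14 = 42.

V is a rectangular box, so dV = dx dy dz with 0 ≤ x ≤ 1, 0 ≤ y ≤ 1, 0 ≤ z ≤ 3.

Integrate (42) over V as an iterated integral:

    ∭_V (∇·F) dV = ∫_0^{1} ∫_0^{1} ∫_0^{3} (42) dz dy dx.

Inner (z from 0 to 3): 126.
Middle (y from 0 to 1): 126.
Outer (x from 0 to 1): 126.

Therefore ∯_{∂V} F · n dS = 126.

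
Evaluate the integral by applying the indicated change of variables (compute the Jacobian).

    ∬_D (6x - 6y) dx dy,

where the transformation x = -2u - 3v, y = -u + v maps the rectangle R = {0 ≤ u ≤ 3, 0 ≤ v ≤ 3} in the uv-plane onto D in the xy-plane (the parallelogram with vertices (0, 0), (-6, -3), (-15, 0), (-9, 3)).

Compute the Jacobian determinant of (x, y) with respect to (u, v):

    ∂(x,y)/∂(u,v) = | -2  -3 | = (-2)(1) - (-3)(-1) = -5.
                   | -1  1 |

Its absolute value is |J| = 5 (the area scaling factor).

Substituting x = -2u - 3v, y = -u + v into the integrand,

    6x - 6y → -6u - 24v,

so the integral becomes

    ∬_R (-6u - 24v) · |J| du dv = ∫_0^3 ∫_0^3 (-30u - 120v) dv du.

Inner (v): -90u - 540.
Outer (u): -2025.

Therefore ∬_D (6x - 6y) dx dy = -2025.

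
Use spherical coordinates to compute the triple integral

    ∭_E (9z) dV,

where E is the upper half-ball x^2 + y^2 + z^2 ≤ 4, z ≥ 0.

In spherical coordinates, x = ρ sin(φ) cos(θ), y = ρ sin(φ) sin(θ), z = ρ cos(φ), and dV = ρ^2 sin(φ) dρ dφ dθ.

The integrand becomes 9ρ cos(φ), so

    ∭_E (9z) dV = ∫_{0}^{2π} ∫_{0}^{π/2} ∫_{0}^{2} (9ρ cos(φ)) · ρ^2 sin(φ) dρ dφ dθ.

Inner (ρ): 18sin(2φ).
Middle (φ): 18.
Outer (θ): 36π.

Therefore the triple integral equals 36π.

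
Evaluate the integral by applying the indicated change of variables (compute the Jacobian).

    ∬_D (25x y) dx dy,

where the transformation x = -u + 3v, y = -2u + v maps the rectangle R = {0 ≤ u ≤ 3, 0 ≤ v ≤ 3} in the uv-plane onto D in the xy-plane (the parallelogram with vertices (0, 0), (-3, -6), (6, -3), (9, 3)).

Compute the Jacobian determinant of (x, y) with respect to (u, v):

    ∂(x,y)/∂(u,v) = | -1  3 | = (-1)(1) - (3)(-2) = 5.
                   | -2  1 |

Its absolute value is |J| = 5 (the area scaling factor).

Substituting x = -u + 3v, y = -2u + v into the integrand,

    25x y → 50u^2 - 175u v + 75v^2,

so the integral becomes

    ∬_R (50u^2 - 175u v + 75v^2) · |J| du dv = ∫_0^3 ∫_0^3 (250u^2 - 875u v + 375v^2) dv du.

Inner (v): 750u^2 - 7875u/2 + 3375.
Outer (u): -3375/4.

Therefore ∬_D (25x y) dx dy = -3375/4.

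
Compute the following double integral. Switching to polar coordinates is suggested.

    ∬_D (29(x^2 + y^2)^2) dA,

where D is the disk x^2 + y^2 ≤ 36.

The region D is 0 ≤ r ≤ 6, 0 ≤ θ ≤ 2π in polar coordinates, where x = r cos(θ), y = r sin(θ), and dA = r dr dθ.

Under the substitution, the integrand becomes 29r^4, so

    ∬_D (29(x^2 + y^2)^2) dA = ∫_{0}^{2π} ∫_{0}^{6} (29r^4) · r dr dθ.

Inner integral (in r): ∫_{0}^{6} (29r^4) · r dr = 225504.

Outer integral (in θ): ∫_{0}^{2π} (225504) dθ = 451008π.

Therefore ∬_D (29(x^2 + y^2)^2) dA = 451008π.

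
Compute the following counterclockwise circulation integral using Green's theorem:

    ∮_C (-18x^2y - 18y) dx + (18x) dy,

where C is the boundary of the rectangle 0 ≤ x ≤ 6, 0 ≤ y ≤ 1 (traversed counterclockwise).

Green's theorem converts the closed line integral into a double integral over the enclosed region D:

    ∮_C P dx + Q dy = ∬_D (∂Q/∂x - ∂P/∂y) dA.

Here P = -18x^2y - 18y, Q = 18x, so

    ∂Q/∂x = 18,    ∂P/∂y = -18x^2 - 18,
    ∂Q/∂x - ∂P/∂y = 18x^2 + 36.

D is the region 0 ≤ x ≤ 6, 0 ≤ y ≤ 1. Evaluating the double integral:

    ∬_D (18x^2 + 36) dA = ∫_0^{6} ∫_0^{1} (18x^2 + 36) dy dx.

Inner (y from 0 to 1): 18x^2 + 36.
Outer (x from 0 to 6): 1512.

Therefore ∮_C P dx + Q dy = 1512.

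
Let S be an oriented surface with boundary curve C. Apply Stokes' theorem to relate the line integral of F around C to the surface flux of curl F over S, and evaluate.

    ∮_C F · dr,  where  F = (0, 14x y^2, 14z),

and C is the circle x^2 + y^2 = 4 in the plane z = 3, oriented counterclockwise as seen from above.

Let S be the flat disk x^2 + y^2 ≤ 4 in the plane z = 3, with upward unit normal n̂ = ẑ. By Stokes' theorem,

    ∮_C F · dr = ∬_S (∇ × F) · n̂ dS = ∬_D (curl F)_z dA,

where D is the disk x^2 + y^2 ≤ 4.

Compute the curl of F = (0, 14x y^2, 14z):
    (∇ × F)_x = ∂F_z/∂y - ∂F_y/∂z = 0,
    (∇ × F)_y = ∂F_x/∂z - ∂F_z/∂x = 0,
    (∇ × F)_z = ∂F_y/∂x - ∂F_x/∂y = 14y^2.

On z = 3, (curl F)_z = 14y^2.

Convert to polar (x = r cos θ, y = r sin θ, dA = r dr dθ); the integrand becomes 14r^2sin(θ)^2, so

    ∬_D (curl F)_z dA = ∫_0^{2π} ∫_0^{2} (14r^2sin(θ)^2) · r dr dθ.

Inner (r from 0 to 2): 56sin(θ)^2.
Outer (θ from 0 to 2π): 56π.

Therefore ∮_C F · dr = 56π.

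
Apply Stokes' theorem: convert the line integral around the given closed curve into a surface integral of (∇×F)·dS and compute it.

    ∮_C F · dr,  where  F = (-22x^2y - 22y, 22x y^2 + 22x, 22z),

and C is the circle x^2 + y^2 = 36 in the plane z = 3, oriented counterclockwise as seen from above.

Let S be the flat disk x^2 + y^2 ≤ 36 in the plane z = 3, with upward unit normal n̂ = ẑ. By Stokes' theorem,

    ∮_C F · dr = ∬_S (∇ × F) · n̂ dS = ∬_D (curl F)_z dA,

where D is the disk x^2 + y^2 ≤ 36.

Compute the curl of F = (-22x^2y - 22y, 22x y^2 + 22x, 22z):
    (∇ × F)_x = ∂F_z/∂y - ∂F_y/∂z = 0,
    (∇ × F)_y = ∂F_x/∂z - ∂F_z/∂x = 0,
    (∇ × F)_z = ∂F_y/∂x - ∂F_x/∂y = 22x^2 + 22y^2 + 44.

On z = 3, (curl F)_z = 22x^2 + 22y^2 + 44.

Convert to polar (x = r cos θ, y = r sin θ, dA = r dr dθ); the integrand becomes 22r^2 + 44, so

    ∬_D (curl F)_z dA = ∫_0^{2π} ∫_0^{6} (22r^2 + 44) · r dr dθ.

Inner (r from 0 to 6): 7920.
Outer (θ from 0 to 2π): 15840π.

Therefore ∮_C F · dr = 15840π.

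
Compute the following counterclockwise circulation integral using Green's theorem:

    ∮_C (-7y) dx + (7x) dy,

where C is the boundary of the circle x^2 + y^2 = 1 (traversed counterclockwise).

Green's theorem converts the closed line integral into a double integral over the enclosed region D:

    ∮_C P dx + Q dy = ∬_D (∂Q/∂x - ∂P/∂y) dA.

Here P = -7y, Q = 7x, so

    ∂Q/∂x = 7,    ∂P/∂y = -7,
    ∂Q/∂x - ∂P/∂y = 14.

D is the region x^2 + y^2 ≤ 1. Evaluating the double integral:

In polar coordinates (x = r cos θ, y = r sin θ, dA = r dr dθ) the integrand becomes 14, so

    ∬_D (14) dA = ∫_0^{2π} ∫_0^{1} (14) · r dr dθ.

Inner (r from 0 to 1): 7.
Outer (θ from 0 to 2π): 14π.

Therefore ∮_C P dx + Q dy = 14π.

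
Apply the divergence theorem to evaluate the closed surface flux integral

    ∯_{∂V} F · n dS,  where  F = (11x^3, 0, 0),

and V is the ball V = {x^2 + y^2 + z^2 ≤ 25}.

By the divergence theorem,

    ∯_{∂V} F · n dS = ∭_V (∇ · F) dV.

Compute the divergence:
    ∇ · F = ∂F_x/∂x + ∂F_y/∂y + ∂F_z/∂z = 33x^2 + 0 + 0 = 33x^2.

In spherical coordinates, x = ρ sin(φ) cos(θ), y = ρ sin(φ) sin(θ), z = ρ cos(φ), dV = ρ^2 sin(φ) dρ dφ dθ, with 0 ≤ ρ ≤ 5, 0 ≤ φ ≤ π, 0 ≤ θ ≤ 2π.

The integrand, after substitution and multiplying by the volume element, becomes (33ρ^2sin(φ)^2cos(θ)^2) · ρ^2 sin(φ), so

    ∭_V (∇·F) dV = ∫_0^{2π} ∫_0^{π} ∫_0^{5} (33ρ^2sin(φ)^2cos(θ)^2) · ρ^2 sin(φ) dρ dφ dθ.

Inner (ρ from 0 to 5): 20625sin(φ)^3cos(θ)^2.
Middle (φ from 0 to π): 27500cos(θ)^2.
Outer (θ from 0 to 2π): 27500π.

Therefore ∯_{∂V} F · n dS = 27500π.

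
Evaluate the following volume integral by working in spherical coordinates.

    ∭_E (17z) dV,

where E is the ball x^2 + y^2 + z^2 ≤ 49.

In spherical coordinates, x = ρ sin(φ) cos(θ), y = ρ sin(φ) sin(θ), z = ρ cos(φ), and dV = ρ^2 sin(φ) dρ dφ dθ.

The integrand becomes 17ρ cos(φ), so

    ∭_E (17z) dV = ∫_{0}^{2π} ∫_{0}^{π} ∫_{0}^{7} (17ρ cos(φ)) · ρ^2 sin(φ) dρ dφ dθ.

Inner (ρ): 40817sin(2φ)/8.
Middle (φ): 0.
Outer (θ): 0.

Therefore the triple integral equals 0.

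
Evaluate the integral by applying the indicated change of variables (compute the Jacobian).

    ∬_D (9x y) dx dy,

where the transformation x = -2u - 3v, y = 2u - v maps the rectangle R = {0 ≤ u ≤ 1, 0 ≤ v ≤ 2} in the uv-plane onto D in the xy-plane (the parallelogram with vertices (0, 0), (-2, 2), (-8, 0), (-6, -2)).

Compute the Jacobian determinant of (x, y) with respect to (u, v):

    ∂(x,y)/∂(u,v) = | -2  -3 | = (-2)(-1) - (-3)(2) = 8.
                   | 2  -1 |

Its absolute value is |J| = 8 (the area scaling factor).

Substituting x = -2u - 3v, y = 2u - v into the integrand,

    9x y → -36u^2 - 36u v + 27v^2,

so the integral becomes

    ∬_R (-36u^2 - 36u v + 27v^2) · |J| du dv = ∫_0^1 ∫_0^2 (-288u^2 - 288u v + 216v^2) dv du.

Inner (v): -576u^2 - 576u + 576.
Outer (u): 96.

Therefore ∬_D (9x y) dx dy = 96.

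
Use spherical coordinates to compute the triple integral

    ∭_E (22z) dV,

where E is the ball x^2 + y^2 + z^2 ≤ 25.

In spherical coordinates, x = ρ sin(φ) cos(θ), y = ρ sin(φ) sin(θ), z = ρ cos(φ), and dV = ρ^2 sin(φ) dρ dφ dθ.

The integrand becomes 22ρ cos(φ), so

    ∭_E (22z) dV = ∫_{0}^{2π} ∫_{0}^{π} ∫_{0}^{5} (22ρ cos(φ)) · ρ^2 sin(φ) dρ dφ dθ.

Inner (ρ): 6875sin(2φ)/4.
Middle (φ): 0.
Outer (θ): 0.

Therefore the triple integral equals 0.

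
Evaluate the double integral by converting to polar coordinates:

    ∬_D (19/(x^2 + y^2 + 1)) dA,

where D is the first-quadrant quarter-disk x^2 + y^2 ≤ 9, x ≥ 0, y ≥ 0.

The region D is 0 ≤ r ≤ 3, 0 ≤ θ ≤ π/2 in polar coordinates, where x = r cos(θ), y = r sin(θ), and dA = r dr dθ.

Under the substitution, the integrand becomes 19/(r^2 + 1), so

    ∬_D (19/(x^2 + y^2 + 1)) dA = ∫_{0}^{π/2} ∫_{0}^{3} (19/(r^2 + 1)) · r dr dθ.

Inner integral (in r): ∫_{0}^{3} (19/(r^2 + 1)) · r dr = 19log(10)/2.

Outer integral (in θ): ∫_{0}^{π/2} (19log(10)/2) dθ = 19π log(10)/4.

Therefore ∬_D (19/(x^2 + y^2 + 1)) dA = 19π log(10)/4.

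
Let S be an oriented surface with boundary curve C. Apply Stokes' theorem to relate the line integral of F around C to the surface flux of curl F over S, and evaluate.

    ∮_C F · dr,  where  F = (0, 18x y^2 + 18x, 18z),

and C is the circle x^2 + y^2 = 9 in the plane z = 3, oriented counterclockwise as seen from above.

Let S be the flat disk x^2 + y^2 ≤ 9 in the plane z = 3, with upward unit normal n̂ = ẑ. By Stokes' theorem,

    ∮_C F · dr = ∬_S (∇ × F) · n̂ dS = ∬_D (curl F)_z dA,

where D is the disk x^2 + y^2 ≤ 9.

Compute the curl of F = (0, 18x y^2 + 18x, 18z):
    (∇ × F)_x = ∂F_z/∂y - ∂F_y/∂z = 0,
    (∇ × F)_y = ∂F_x/∂z - ∂F_z/∂x = 0,
    (∇ × F)_z = ∂F_y/∂x - ∂F_x/∂y = 18y^2 + 18.

On z = 3, (curl F)_z = 18y^2 + 18.

Convert to polar (x = r cos θ, y = r sin θ, dA = r dr dθ); the integrand becomes 18r^2sin(θ)^2 + 18, so

    ∬_D (curl F)_z dA = ∫_0^{2π} ∫_0^{3} (18r^2sin(θ)^2 + 18) · r dr dθ.

Inner (r from 0 to 3): 729sin(θ)^2/2 + 81.
Outer (θ from 0 to 2π): 1053π/2.

Therefore ∮_C F · dr = 1053π/2.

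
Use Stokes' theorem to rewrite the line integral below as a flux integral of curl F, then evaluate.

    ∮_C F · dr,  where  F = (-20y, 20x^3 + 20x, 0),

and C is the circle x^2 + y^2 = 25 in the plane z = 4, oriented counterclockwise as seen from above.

Let S be the flat disk x^2 + y^2 ≤ 25 in the plane z = 4, with upward unit normal n̂ = ẑ. By Stokes' theorem,

    ∮_C F · dr = ∬_S (∇ × F) · n̂ dS = ∬_D (curl F)_z dA,

where D is the disk x^2 + y^2 ≤ 25.

Compute the curl of F = (-20y, 20x^3 + 20x, 0):
    (∇ × F)_x = ∂F_z/∂y - ∂F_y/∂z = 0,
    (∇ × F)_y = ∂F_x/∂z - ∂F_z/∂x = 0,
    (∇ × F)_z = ∂F_y/∂x - ∂F_x/∂y = 60x^2 + 40.

On z = 4, (curl F)_z = 60x^2 + 40.

Convert to polar (x = r cos θ, y = r sin θ, dA = r dr dθ); the integrand becomes 60r^2cos(θ)^2 + 40, so

    ∬_D (curl F)_z dA = ∫_0^{2π} ∫_0^{5} (60r^2cos(θ)^2 + 40) · r dr dθ.

Inner (r from 0 to 5): 9375cos(θ)^2 + 500.
Outer (θ from 0 to 2π): 10375π.

Therefore ∮_C F · dr = 10375π.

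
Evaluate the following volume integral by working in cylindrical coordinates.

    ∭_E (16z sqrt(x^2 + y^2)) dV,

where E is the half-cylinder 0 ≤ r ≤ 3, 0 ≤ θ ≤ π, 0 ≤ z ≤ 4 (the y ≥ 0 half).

In cylindrical coordinates, x = r cos(θ), y = r sin(θ), z = z, and dV = r dr dθ dz.

The integrand becomes 16r z, so

    ∭_E (16z sqrt(x^2 + y^2)) dV = ∫_{0}^{π} ∫_{0}^{3} ∫_{0}^{4} (16r z) · r dz dr dθ.

Inner (z): 128r^2.
Middle (r from 0 to 3): 1152.
Outer (θ): 1152π.

Therefore the triple integral equals 1152π.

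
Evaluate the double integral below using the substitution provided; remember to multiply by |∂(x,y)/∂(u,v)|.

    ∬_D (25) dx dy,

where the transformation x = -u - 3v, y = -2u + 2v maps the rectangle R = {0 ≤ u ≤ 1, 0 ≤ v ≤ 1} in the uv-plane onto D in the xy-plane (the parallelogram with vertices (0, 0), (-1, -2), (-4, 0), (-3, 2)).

Compute the Jacobian determinant of (x, y) with respect to (u, v):

    ∂(x,y)/∂(u,v) = | -1  -3 | = (-1)(2) - (-3)(-2) = -8.
                   | -2  2 |

Its absolute value is |J| = 8 (the area scaling factor).

Substituting x = -u - 3v, y = -2u + 2v into the integrand,

    25 → 25,

so the integral becomes

    ∬_R (25) · |J| du dv = ∫_0^1 ∫_0^1 (200) dv du.

Inner (v): 200.
Outer (u): 200.

Therefore ∬_D (25) dx dy = 200.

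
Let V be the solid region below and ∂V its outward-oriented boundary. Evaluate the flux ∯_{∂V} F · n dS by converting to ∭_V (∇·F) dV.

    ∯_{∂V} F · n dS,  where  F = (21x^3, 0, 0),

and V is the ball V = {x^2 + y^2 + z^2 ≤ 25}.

By the divergence theorem,

    ∯_{∂V} F · n dS = ∭_V (∇ · F) dV.

Compute the divergence:
    ∇ · F = ∂F_x/∂x + ∂F_y/∂y + ∂F_z/∂z = 63x^2 + 0 + 0 = 63x^2.

In spherical coordinates, x = ρ sin(φ) cos(θ), y = ρ sin(φ) sin(θ), z = ρ cos(φ), dV = ρ^2 sin(φ) dρ dφ dθ, with 0 ≤ ρ ≤ 5, 0 ≤ φ ≤ π, 0 ≤ θ ≤ 2π.

The integrand, after substitution and multiplying by the volume element, becomes (63ρ^2sin(φ)^2cos(θ)^2) · ρ^2 sin(φ), so

    ∭_V (∇·F) dV = ∫_0^{2π} ∫_0^{π} ∫_0^{5} (63ρ^2sin(φ)^2cos(θ)^2) · ρ^2 sin(φ) dρ dφ dθ.

Inner (ρ from 0 to 5): 39375sin(φ)^3cos(θ)^2.
Middle (φ from 0 to π): 52500cos(θ)^2.
Outer (θ from 0 to 2π): 52500π.

Therefore ∯_{∂V} F · n dS = 52500π.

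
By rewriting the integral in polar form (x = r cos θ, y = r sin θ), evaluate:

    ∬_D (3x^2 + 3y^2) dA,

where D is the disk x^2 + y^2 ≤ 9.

The region D is 0 ≤ r ≤ 3, 0 ≤ θ ≤ 2π in polar coordinates, where x = r cos(θ), y = r sin(θ), and dA = r dr dθ.

Under the substitution, the integrand becomes 3r^2, so

    ∬_D (3x^2 + 3y^2) dA = ∫_{0}^{2π} ∫_{0}^{3} (3r^2) · r dr dθ.

Inner integral (in r): ∫_{0}^{3} (3r^2) · r dr = 243/4.

Outer integral (in θ): ∫_{0}^{2π} (243/4) dθ = 243π/2.

Therefore ∬_D (3x^2 + 3y^2) dA = 243π/2.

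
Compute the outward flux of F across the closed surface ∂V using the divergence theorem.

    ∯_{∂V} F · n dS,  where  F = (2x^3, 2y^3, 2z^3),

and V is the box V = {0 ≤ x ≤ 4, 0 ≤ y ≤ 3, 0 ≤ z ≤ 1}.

By the divergence theorem,

    ∯_{∂V} F · n dS = ∭_V (∇ · F) dV.

Compute the divergence:
    ∇ · F = ∂F_x/∂x + ∂F_y/∂y + ∂F_z/∂z = 6x^2 + 6y^2 + 6z^2.

V is a rectangular box, so dV = dx dy dz with 0 ≤ x ≤ 4, 0 ≤ y ≤ 3, 0 ≤ z ≤ 1.

Integrate (6x^2 + 6y^2 + 6z^2) over V as an iterated integral:

    ∭_V (∇·F) dV = ∫_0^{4} ∫_0^{3} ∫_0^{1} (6x^2 + 6y^2 + 6z^2) dz dy dx.

Inner (z from 0 to 1): 6x^2 + 6y^2 + 2.
Middle (y from 0 to 3): 18x^2 + 60.
Outer (x from 0 to 4): 624.

Therefore ∯_{∂V} F · n dS = 624.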